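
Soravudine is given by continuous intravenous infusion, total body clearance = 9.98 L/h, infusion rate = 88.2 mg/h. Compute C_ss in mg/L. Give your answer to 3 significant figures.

8.84 mg/L

At steady state Css = R₀ / CL = 88.2 / 9.980 = 8.838 mg/L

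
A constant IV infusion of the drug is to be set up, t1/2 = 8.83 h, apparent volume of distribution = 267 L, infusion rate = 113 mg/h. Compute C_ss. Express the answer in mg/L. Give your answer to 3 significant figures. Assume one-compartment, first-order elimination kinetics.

5.39 mg/L

k = ln2 / t½ = 0.693147 / 8.83 = 0.07850 h⁻¹
CL = k × Vd = 0.07850 × 267 = 20.96 L/h
At steady state Css = R₀ / CL = 113 / 20.96 = 5.391 mg/L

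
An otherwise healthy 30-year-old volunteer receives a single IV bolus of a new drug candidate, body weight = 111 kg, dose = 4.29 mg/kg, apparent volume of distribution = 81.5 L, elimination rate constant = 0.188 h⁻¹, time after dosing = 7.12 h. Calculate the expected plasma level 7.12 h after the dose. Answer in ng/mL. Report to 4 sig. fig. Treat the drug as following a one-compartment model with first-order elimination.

Total dose = 4.29 × 111 = 476.2 mg
C₀ = Dose / Vd = 476.2 / 81.5 = 5.843 mg/L
C = C₀ · e^(−k·t) = 5.843 × e^(−0.1880 × 7.12)
  = 5.843 × 0.2622 = 1.532 mg/L
Convert: 1.532 mg/L × 1000 = 1532 ng/mL

1532 ng/mL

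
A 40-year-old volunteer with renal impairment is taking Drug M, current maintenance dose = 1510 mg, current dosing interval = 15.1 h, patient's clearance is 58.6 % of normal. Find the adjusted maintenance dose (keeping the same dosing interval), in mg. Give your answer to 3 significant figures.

885 mg

To keep the same average steady-state level, dosing rate must scale with clearance.
CL ratio = 58.6 / 100 = 0.5860
New dose (same interval) = 1510 × 0.5860 = 884.9 mg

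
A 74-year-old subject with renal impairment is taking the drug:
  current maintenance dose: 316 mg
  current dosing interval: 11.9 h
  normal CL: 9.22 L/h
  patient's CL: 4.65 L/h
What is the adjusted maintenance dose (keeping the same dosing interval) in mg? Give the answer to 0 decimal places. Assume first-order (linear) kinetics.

To keep the same average steady-state level, dosing rate must scale with clearance.
CL ratio = 4.65 / 9.22 = 0.5043
New dose (same interval) = 316 × 0.5043 = 159.4 mg

159 mg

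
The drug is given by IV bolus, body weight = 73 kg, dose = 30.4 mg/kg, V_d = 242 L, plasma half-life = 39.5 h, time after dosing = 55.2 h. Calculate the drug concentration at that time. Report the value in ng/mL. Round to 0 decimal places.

Total dose = 30.4 × 73 = 2219 mg
C₀ = Dose / Vd = 2219 / 242 = 9.169 mg/L
k = ln2 / t½ = 0.693147 / 39.5 = 0.01755 h⁻¹
C = C₀ · e^(−k·t) = 9.169 × e^(−0.01755 × 55.2)
  = 9.169 × 0.3796 = 3.481 mg/L
Convert: 3.481 mg/L × 1000 = 3481 ng/mL

3481 ng/mL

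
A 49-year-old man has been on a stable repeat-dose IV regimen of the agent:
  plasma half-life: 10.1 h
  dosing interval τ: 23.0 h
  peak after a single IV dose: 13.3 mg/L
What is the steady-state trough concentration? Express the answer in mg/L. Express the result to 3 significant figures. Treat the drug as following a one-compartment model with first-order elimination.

3.46 mg/L

k = ln2 / t½ = 0.693147 / 10.1 = 0.06863 h⁻¹
e^(−kτ) = e^(−0.06863 × 23.0) = 0.2063
Accumulation ratio R = 1 / (1 − e^(−kτ)) = 1 / (1 − 0.2063) = 1.260
Steady-state trough = C₀ × R × e^(−kτ) = 13.3 × 1.260 × 0.2063 = 3.457 mg/L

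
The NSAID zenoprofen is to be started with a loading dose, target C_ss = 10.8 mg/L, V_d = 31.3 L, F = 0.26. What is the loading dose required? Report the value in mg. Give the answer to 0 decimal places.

1300 mg

LD = Css × Vd / F = 10.8 × 31.3 / 0.26 = 1300 mg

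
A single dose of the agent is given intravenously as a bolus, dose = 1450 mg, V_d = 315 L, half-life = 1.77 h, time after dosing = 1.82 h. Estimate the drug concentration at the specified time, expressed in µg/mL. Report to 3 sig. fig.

C₀ = Dose / Vd = 1450 / 315 = 4.603 mg/L
k = ln2 / t½ = 0.693147 / 1.77 = 0.3916 h⁻¹
C = C₀ · e^(−k·t) = 4.603 × e^(−0.3916 × 1.82)
  = 4.603 × 0.4903 = 2.257 mg/L
(2.257 mg/L = 2.257 µg/mL)

2.26 µg/mL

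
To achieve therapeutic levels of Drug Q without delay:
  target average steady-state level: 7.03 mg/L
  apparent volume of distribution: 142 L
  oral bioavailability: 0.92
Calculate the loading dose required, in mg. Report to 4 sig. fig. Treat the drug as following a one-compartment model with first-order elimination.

LD = Css × Vd / F = 7.03 × 142 / 0.92 = 1085 mg

1085 mg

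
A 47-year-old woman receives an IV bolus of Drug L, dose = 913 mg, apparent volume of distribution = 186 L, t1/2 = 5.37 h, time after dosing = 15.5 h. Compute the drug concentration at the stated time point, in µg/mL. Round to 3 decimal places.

C₀ = Dose / Vd = 913.0 / 186 = 4.909 mg/L
k = ln2 / t½ = 0.693147 / 5.37 = 0.1291 h⁻¹
C = C₀ · e^(−k·t) = 4.909 × e^(−0.1291 × 15.5)
  = 4.909 × 0.1352 = 0.6637 mg/L
(0.6637 mg/L = 0.6637 µg/mL)

0.664 µg/mL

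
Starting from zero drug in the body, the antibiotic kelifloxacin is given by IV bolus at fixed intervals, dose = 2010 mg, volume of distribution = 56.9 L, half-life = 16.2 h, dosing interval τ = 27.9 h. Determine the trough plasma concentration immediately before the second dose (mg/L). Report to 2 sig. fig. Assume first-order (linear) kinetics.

C₀ per dose = Dose / Vd = 2010 / 56.9 = 35.33 mg/L
k = ln2 / t½ = 0.693147 / 16.2 = 0.04279 h⁻¹
Fraction remaining after one interval: r = e^(−kτ) = e^(−0.04279 × 27.9) = 0.3031
Before dose 2, 1 dose has been given (aged 1τ).
C_trough = C₀ × r = 35.33 × 0.3031 = 10.71 mg/L

11 mg/L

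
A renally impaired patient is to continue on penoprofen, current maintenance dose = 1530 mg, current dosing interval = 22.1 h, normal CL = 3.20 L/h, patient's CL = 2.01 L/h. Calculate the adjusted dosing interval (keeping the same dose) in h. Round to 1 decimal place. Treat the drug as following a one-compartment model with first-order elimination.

To keep the same average steady-state level, dosing rate must scale with clearance.
CL ratio = 2.01 / 3.20 = 0.6281
New interval (same dose) = 22.1 / 0.6281 = 35.19 h

35.2 h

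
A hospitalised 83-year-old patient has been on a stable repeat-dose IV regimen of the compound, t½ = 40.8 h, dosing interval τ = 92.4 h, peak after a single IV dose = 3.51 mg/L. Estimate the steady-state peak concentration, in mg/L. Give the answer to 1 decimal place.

k = ln2 / t½ = 0.693147 / 40.8 = 0.01699 h⁻¹
e^(−kτ) = e^(−0.01699 × 92.4) = 0.2081
Accumulation ratio R = 1 / (1 − e^(−kτ)) = 1 / (1 − 0.2081) = 1.263
Steady-state peak = C₀ × R = 3.51 × 1.263 = 4.433 mg/L

4.4 mg/L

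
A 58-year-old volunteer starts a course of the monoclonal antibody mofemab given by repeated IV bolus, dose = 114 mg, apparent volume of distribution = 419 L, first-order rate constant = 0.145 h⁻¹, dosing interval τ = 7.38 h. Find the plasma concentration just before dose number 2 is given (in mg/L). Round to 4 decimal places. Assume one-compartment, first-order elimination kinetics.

C₀ per dose = Dose / Vd = 114 / 419 = 0.2721 mg/L
Fraction remaining after one interval: r = e^(−kτ) = e^(−0.1450 × 7.38) = 0.3430
Before dose 2, 1 dose has been given (aged 1τ).
C_trough = C₀ × r = 0.2721 × 0.3430 = 0.09333 mg/L

0.0933 mg/L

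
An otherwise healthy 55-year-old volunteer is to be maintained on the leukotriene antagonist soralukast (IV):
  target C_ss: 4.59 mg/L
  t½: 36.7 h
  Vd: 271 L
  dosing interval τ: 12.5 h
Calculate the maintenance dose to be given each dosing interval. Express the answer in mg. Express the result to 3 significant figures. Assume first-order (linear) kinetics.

294 mg

k = ln2 / t½ = 0.693147 / 36.7 = 0.01889 h⁻¹
CL = k × Vd = 0.01889 × 271 = 5.119 L/h
At steady state, Dose/τ = Css × CL.
Dose = Css × CL × τ = 4.59 × 5.119 × 12.5 = 293.7 mg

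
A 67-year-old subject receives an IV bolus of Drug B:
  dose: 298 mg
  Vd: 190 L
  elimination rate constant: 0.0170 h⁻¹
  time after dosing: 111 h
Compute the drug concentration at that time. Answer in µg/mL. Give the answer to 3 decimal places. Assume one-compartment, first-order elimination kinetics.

C₀ = Dose / Vd = 298.0 / 190 = 1.568 mg/L
C = C₀ · e^(−k·t) = 1.568 × e^(−0.01700 × 111)
  = 1.568 × 0.1515 = 0.2376 mg/L
(0.2376 mg/L = 0.2376 µg/mL)

0.238 µg/mL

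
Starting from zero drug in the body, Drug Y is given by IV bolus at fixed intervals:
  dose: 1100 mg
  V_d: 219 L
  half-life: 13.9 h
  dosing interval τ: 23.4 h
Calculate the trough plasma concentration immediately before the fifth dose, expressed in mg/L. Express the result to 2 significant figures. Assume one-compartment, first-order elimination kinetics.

2.2 mg/L

C₀ per dose = Dose / Vd = 1100 / 219 = 5.023 mg/L
k = ln2 / t½ = 0.693147 / 13.9 = 0.04987 h⁻¹
Fraction remaining after one interval: r = e^(−kτ) = e^(−0.04987 × 23.4) = 0.3113
Before dose 5, 4 doses have been given (aged 1τ, 2τ, 3τ, 4τ).
C_trough = C₀ × (r + r² + … + r^4) = C₀ × r(1−r^4)/(1−r)
        = 5.023 × 0.3113 × (1 − 0.009391) / (1 − 0.3113) = 2.249 mg/L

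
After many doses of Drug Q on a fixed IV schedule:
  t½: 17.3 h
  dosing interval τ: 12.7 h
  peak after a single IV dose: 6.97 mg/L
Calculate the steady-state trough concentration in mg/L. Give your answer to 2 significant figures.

11 mg/L

k = ln2 / t½ = 0.693147 / 17.3 = 0.04007 h⁻¹
e^(−kτ) = e^(−0.04007 × 12.7) = 0.6012
Accumulation ratio R = 1 / (1 − e^(−kτ)) = 1 / (1 − 0.6012) = 2.508
Steady-state trough = C₀ × R × e^(−kτ) = 6.97 × 2.508 × 0.6012 = 10.51 mg/L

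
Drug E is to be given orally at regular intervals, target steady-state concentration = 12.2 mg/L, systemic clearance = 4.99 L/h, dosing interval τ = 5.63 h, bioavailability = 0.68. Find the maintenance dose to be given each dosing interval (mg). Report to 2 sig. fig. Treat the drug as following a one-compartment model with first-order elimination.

At steady state, F × (Dose/τ) = Css × CL.
Dose = Css × CL × τ / F = 12.2 × 4.990 × 5.63 / 0.68 = 504.0 mg

500 mg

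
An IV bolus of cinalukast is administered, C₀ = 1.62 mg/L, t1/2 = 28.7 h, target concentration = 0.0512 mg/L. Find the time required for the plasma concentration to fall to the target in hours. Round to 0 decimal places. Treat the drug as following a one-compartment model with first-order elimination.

k = ln2 / t½ = 0.693147 / 28.7 = 0.02415 h⁻¹
t = ln(C₀ / C) / k = ln(1.620 / 0.0512) / 0.02415
  = ln(31.64) / 0.02415 = 3.454 / 0.02415 = 143.0 h

143 h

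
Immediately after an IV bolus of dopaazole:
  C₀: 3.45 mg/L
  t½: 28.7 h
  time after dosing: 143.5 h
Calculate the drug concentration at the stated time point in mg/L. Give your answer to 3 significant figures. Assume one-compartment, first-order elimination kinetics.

0.108 mg/L

k = ln2 / t½ = 0.693147 / 28.7 = 0.02415 h⁻¹
t / t½ = 143.5 / 28.7 = 5 half-lives
C = C₀ × (1/2)^5 = 3.450 × 0.03125 = 0.1078 mg/L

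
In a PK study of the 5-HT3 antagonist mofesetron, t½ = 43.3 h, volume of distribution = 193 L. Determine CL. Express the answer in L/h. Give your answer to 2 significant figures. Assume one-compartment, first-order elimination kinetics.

k = ln2 / t½ = 0.693147 / 43.3 = 0.01601 h⁻¹
CL = k × Vd = 0.01601 × 193 = 3.090 L/h

3.1 L/h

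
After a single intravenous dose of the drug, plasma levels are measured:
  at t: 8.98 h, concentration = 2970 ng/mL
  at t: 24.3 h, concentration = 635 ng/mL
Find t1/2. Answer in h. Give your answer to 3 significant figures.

k = ln(C₁/C₂) / (t₂ − t₁) = ln(2970/635) / (24.3 − 8.98)
  = 1.543 / 15.32 = 0.1007 h⁻¹
t½ = ln2 / k = 0.693147 / 0.1007 = 6.883 h

6.88 h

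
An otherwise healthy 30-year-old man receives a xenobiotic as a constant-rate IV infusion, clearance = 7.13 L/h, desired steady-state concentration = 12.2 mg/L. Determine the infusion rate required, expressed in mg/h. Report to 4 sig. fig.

At steady state, infusion rate R₀ = Css × CL = 12.2 × 7.130 = 86.99 mg/h

86.99 mg/h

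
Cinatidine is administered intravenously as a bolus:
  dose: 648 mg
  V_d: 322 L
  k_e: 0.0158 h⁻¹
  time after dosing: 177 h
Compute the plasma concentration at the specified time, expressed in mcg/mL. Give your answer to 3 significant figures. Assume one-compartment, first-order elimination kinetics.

C₀ = Dose / Vd = 648.0 / 322 = 2.012 mg/L
C = C₀ · e^(−k·t) = 2.012 × e^(−0.01580 × 177)
  = 2.012 × 0.06102 = 0.1228 mg/L
(0.1228 mg/L = 0.1228 mcg/mL)

0.123 mcg/mL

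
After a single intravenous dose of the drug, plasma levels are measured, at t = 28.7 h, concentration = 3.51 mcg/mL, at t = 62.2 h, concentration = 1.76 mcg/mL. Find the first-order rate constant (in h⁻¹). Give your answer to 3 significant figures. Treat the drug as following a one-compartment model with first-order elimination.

k = ln(C₁/C₂) / (t₂ − t₁) = ln(3.51/1.76) / (62.2 − 28.7)
  = 0.6903 / 33.50 = 0.02061 h⁻¹

0.0206 h⁻¹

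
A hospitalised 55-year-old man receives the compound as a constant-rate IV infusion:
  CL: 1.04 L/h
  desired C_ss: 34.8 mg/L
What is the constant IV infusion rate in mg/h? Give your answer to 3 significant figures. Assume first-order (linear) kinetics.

At steady state, infusion rate R₀ = Css × CL = 34.8 × 1.040 = 36.19 mg/h

36.2 mg/h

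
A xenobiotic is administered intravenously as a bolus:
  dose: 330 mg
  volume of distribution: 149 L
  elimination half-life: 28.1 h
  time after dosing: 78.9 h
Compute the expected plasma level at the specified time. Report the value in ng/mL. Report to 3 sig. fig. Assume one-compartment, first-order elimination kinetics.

316 ng/mL

C₀ = Dose / Vd = 330.0 / 149 = 2.215 mg/L
k = ln2 / t½ = 0.693147 / 28.1 = 0.02467 h⁻¹
C = C₀ · e^(−k·t) = 2.215 × e^(−0.02467 × 78.9)
  = 2.215 × 0.1428 = 0.3163 mg/L
Convert: 0.3163 mg/L × 1000 = 316.3 ng/mL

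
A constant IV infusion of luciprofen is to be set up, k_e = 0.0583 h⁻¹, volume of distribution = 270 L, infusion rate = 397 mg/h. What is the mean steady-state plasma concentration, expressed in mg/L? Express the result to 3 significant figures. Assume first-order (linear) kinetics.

CL = k × Vd = 0.05830 × 270 = 15.74 L/h
At steady state Css = R₀ / CL = 397 / 15.74 = 25.22 mg/L

25.2 mg/L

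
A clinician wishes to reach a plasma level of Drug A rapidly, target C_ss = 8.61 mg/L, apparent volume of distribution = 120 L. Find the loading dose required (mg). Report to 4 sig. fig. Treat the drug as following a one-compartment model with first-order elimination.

LD = Css × Vd = 8.61 × 120 = 1033 mg

1033 mg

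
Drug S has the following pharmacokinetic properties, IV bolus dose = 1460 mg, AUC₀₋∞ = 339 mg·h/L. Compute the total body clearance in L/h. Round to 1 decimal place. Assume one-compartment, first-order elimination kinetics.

4.3 L/h

CL = Dose / AUC = 1460 / 339 = 4.307 L/h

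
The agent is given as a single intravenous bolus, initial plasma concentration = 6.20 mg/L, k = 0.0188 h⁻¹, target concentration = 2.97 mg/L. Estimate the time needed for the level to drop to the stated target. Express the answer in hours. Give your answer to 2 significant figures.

t = ln(C₀ / C) / k = ln(6.200 / 2.97) / 0.01880
  = ln(2.088) / 0.01880 = 0.7362 / 0.01880 = 39.16 h

39 h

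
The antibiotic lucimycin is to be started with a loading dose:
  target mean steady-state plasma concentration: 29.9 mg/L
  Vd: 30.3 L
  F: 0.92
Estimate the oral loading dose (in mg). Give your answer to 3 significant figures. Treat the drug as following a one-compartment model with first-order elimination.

985 mg

LD = Css × Vd / F = 29.9 × 30.3 / 0.92 = 984.8 mg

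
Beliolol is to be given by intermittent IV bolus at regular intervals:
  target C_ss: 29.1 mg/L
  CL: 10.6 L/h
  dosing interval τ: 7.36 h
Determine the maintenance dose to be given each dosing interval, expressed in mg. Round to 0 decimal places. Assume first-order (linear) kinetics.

2270 mg

At steady state, Dose/τ = Css × CL.
Dose = Css × CL × τ = 29.1 × 10.60 × 7.36 = 2270 mg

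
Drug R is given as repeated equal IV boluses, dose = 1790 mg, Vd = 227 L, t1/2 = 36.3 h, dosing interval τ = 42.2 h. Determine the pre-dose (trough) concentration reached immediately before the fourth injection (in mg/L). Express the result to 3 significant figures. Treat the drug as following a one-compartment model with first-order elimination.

C₀ per dose = Dose / Vd = 1790 / 227 = 7.885 mg/L
k = ln2 / t½ = 0.693147 / 36.3 = 0.01909 h⁻¹
Fraction remaining after one interval: r = e^(−kτ) = e^(−0.01909 × 42.2) = 0.4468
Before dose 4, 3 doses have been given (aged 1τ, 2τ, 3τ).
C_trough = C₀ × (r + r² + … + r^3) = C₀ × r(1−r^3)/(1−r)
        = 7.885 × 0.4468 × (1 − 0.08919) / (1 − 0.4468) = 5.800 mg/L

5.80 mg/L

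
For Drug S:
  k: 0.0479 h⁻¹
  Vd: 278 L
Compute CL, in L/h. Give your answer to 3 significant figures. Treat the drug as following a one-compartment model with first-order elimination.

CL = k × Vd = 0.0479 × 278 = 13.32 L/h

13.3 L/h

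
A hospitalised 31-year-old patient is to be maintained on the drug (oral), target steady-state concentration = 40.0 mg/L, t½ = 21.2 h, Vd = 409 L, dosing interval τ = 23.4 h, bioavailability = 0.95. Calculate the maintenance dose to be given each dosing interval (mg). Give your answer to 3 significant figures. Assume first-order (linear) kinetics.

13200 mg

k = ln2 / t½ = 0.693147 / 21.2 = 0.03270 h⁻¹
CL = k × Vd = 0.03270 × 409 = 13.37 L/h
At steady state, F × (Dose/τ) = Css × CL.
Dose = Css × CL × τ / F = 40.0 × 13.37 × 23.4 / 0.95 = 13170 mg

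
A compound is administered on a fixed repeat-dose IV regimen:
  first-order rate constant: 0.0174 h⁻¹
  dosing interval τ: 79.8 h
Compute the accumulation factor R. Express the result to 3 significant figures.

1.33

e^(−kτ) = e^(−0.01740 × 79.8) = 0.2494
Accumulation ratio R = 1 / (1 − e^(−kτ)) = 1 / (1 − 0.2494) = 1.332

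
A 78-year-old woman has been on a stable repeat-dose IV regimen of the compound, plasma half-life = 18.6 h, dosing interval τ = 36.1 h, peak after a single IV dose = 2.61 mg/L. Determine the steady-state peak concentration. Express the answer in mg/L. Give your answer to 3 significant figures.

k = ln2 / t½ = 0.693147 / 18.6 = 0.03727 h⁻¹
e^(−kτ) = e^(−0.03727 × 36.1) = 0.2604
Accumulation ratio R = 1 / (1 − e^(−kτ)) = 1 / (1 − 0.2604) = 1.352
Steady-state peak = C₀ × R = 2.61 × 1.352 = 3.529 mg/L

3.53 mg/L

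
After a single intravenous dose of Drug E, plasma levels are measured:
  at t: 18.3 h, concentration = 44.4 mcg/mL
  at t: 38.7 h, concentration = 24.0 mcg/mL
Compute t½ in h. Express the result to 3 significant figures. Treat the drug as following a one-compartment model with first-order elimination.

k = ln(C₁/C₂) / (t₂ − t₁) = ln(44.4/24.0) / (38.7 − 18.3)
  = 0.6152 / 20.40 = 0.03016 h⁻¹
t½ = ln2 / k = 0.693147 / 0.03016 = 22.98 h

23.0 h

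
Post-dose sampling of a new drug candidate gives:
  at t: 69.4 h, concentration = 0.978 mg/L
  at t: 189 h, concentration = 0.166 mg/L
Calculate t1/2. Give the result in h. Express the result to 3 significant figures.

46.7 h

k = ln(C₁/C₂) / (t₂ − t₁) = ln(0.978/0.166) / (189 − 69.4)
  = 1.774 / 119.6 = 0.01483 h⁻¹
t½ = ln2 / k = 0.693147 / 0.01483 = 46.74 h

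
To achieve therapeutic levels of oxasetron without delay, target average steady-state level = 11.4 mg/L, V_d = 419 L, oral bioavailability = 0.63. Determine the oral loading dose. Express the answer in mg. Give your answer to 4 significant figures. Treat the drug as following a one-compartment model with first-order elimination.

LD = Css × Vd / F = 11.4 × 419 / 0.63 = 7582 mg

7582 mg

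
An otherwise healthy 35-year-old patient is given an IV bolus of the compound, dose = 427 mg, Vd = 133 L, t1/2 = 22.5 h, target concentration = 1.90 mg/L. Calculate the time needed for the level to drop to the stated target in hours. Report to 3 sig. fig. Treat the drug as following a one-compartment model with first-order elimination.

17.0 h

C₀ = Dose / Vd = 427.0 / 133 = 3.211 mg/L
k = ln2 / t½ = 0.693147 / 22.5 = 0.03081 h⁻¹
t = ln(C₀ / C) / k = ln(3.211 / 1.90) / 0.03081
  = ln(1.690) / 0.03081 = 0.5247 / 0.03081 = 17.03 h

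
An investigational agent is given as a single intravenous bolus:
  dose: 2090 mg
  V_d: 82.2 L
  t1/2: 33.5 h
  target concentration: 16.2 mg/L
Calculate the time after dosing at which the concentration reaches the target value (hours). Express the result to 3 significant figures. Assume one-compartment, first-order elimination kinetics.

21.8 h

C₀ = Dose / Vd = 2090 / 82.2 = 25.43 mg/L
k = ln2 / t½ = 0.693147 / 33.5 = 0.02069 h⁻¹
t = ln(C₀ / C) / k = ln(25.43 / 16.2) / 0.02069
  = ln(1.570) / 0.02069 = 0.4511 / 0.02069 = 21.80 h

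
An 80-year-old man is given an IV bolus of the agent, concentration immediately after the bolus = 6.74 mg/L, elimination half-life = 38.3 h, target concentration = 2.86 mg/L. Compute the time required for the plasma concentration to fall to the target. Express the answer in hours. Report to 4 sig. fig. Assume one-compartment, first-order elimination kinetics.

47.37 h

k = ln2 / t½ = 0.693147 / 38.3 = 0.01810 h⁻¹
t = ln(C₀ / C) / k = ln(6.740 / 2.86) / 0.01810
  = ln(2.357) / 0.01810 = 0.8574 / 0.01810 = 47.37 h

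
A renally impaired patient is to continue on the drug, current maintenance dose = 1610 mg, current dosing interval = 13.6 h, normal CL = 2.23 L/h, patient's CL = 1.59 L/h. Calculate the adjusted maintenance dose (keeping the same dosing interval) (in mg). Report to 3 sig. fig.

To keep the same average steady-state level, dosing rate must scale with clearance.
CL ratio = 1.59 / 2.23 = 0.7130
New dose (same interval) = 1610 × 0.7130 = 1148 mg

1150 mg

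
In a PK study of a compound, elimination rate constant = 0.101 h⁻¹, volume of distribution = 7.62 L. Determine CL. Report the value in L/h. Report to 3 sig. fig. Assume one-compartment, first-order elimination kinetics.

0.770 L/h

CL = k × Vd = 0.101 × 7.62 = 0.7696 L/h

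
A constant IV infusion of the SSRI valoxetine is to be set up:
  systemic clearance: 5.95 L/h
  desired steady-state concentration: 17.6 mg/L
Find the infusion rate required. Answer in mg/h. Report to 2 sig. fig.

At steady state, infusion rate R₀ = Css × CL = 17.6 × 5.950 = 104.7 mg/h

100 mg/h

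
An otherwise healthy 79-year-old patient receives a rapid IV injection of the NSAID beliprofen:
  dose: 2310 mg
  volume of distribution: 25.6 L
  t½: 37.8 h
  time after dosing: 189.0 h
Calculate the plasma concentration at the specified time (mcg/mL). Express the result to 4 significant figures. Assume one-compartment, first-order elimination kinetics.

2.820 mcg/mL

C₀ = Dose / Vd = 2310 / 25.6 = 90.23 mg/L
k = ln2 / t½ = 0.693147 / 37.8 = 0.01834 h⁻¹
t / t½ = 189.0 / 37.8 = 5 half-lives
C = C₀ × (1/2)^5 = 90.23 × 0.03125 = 2.820 mg/L
(2.820 mg/L = 2.820 mcg/mL)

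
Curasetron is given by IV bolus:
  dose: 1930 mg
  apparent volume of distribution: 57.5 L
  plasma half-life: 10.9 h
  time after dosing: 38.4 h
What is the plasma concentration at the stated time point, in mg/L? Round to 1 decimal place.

2.9 mg/L

C₀ = Dose / Vd = 1930 / 57.5 = 33.57 mg/L
k = ln2 / t½ = 0.693147 / 10.9 = 0.06359 h⁻¹
C = C₀ · e^(−k·t) = 33.57 × e^(−0.06359 × 38.4)
  = 33.57 × 0.08700 = 2.921 mg/L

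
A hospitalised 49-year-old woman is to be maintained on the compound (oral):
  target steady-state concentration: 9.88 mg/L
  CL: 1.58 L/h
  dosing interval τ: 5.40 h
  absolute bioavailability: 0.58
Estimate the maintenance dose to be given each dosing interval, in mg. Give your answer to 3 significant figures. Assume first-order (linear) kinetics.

At steady state, F × (Dose/τ) = Css × CL.
Dose = Css × CL × τ / F = 9.88 × 1.580 × 5.40 / 0.58 = 145.3 mg

145 mg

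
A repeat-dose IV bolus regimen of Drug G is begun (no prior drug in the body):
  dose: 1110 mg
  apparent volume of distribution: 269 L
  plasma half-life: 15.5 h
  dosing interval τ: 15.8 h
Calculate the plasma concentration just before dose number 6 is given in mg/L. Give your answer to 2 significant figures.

3.9 mg/L

C₀ per dose = Dose / Vd = 1110 / 269 = 4.126 mg/L
k = ln2 / t½ = 0.693147 / 15.5 = 0.04472 h⁻¹
Fraction remaining after one interval: r = e^(−kτ) = e^(−0.04472 × 15.8) = 0.4933
Before dose 6, 5 doses have been given (aged 1τ, 2τ, 3τ, 4τ, 5τ).
C_trough = C₀ × (r + r² + … + r^5) = C₀ × r(1−r^5)/(1−r)
        = 4.126 × 0.4933 × (1 − 0.02921) / (1 − 0.4933) = 3.900 mg/L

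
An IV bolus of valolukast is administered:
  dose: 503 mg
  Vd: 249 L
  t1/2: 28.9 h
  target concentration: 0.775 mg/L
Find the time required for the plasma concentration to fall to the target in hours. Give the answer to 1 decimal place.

39.9 h

C₀ = Dose / Vd = 503.0 / 249 = 2.020 mg/L
k = ln2 / t½ = 0.693147 / 28.9 = 0.02398 h⁻¹
t = ln(C₀ / C) / k = ln(2.020 / 0.775) / 0.02398
  = ln(2.606) / 0.02398 = 0.9578 / 0.02398 = 39.94 h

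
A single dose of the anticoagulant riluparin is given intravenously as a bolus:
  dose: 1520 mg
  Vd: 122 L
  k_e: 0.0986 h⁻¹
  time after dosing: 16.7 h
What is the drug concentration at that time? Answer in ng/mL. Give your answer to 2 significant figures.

C₀ = Dose / Vd = 1520 / 122 = 12.46 mg/L
C = C₀ · e^(−k·t) = 12.46 × e^(−0.09860 × 16.7)
  = 12.46 × 0.1927 = 2.401 mg/L
Convert: 2.401 mg/L × 1000 = 2401 ng/mL

2400 ng/mL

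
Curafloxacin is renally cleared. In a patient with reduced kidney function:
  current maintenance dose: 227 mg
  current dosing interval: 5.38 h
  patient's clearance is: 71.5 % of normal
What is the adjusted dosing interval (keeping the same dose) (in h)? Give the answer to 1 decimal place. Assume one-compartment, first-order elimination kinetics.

To keep the same average steady-state level, dosing rate must scale with clearance.
CL ratio = 71.5 / 100 = 0.7150
New interval (same dose) = 5.38 / 0.7150 = 7.524 h

7.5 h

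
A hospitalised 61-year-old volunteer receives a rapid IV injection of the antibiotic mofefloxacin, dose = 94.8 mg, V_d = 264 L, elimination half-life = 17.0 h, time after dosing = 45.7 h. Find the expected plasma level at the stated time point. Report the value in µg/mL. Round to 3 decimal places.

0.056 µg/mL

C₀ = Dose / Vd = 94.80 / 264 = 0.3591 mg/L
k = ln2 / t½ = 0.693147 / 17.0 = 0.04077 h⁻¹
C = C₀ · e^(−k·t) = 0.3591 × e^(−0.04077 × 45.7)
  = 0.3591 × 0.1552 = 0.05573 mg/L
(0.05573 mg/L = 0.05573 µg/mL)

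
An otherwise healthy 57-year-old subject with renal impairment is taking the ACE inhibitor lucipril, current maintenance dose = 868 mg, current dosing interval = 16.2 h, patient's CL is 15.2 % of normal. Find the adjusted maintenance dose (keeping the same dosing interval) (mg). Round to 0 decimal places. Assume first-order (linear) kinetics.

To keep the same average steady-state level, dosing rate must scale with clearance.
CL ratio = 15.2 / 100 = 0.1520
New dose (same interval) = 868 × 0.1520 = 131.9 mg

132 mg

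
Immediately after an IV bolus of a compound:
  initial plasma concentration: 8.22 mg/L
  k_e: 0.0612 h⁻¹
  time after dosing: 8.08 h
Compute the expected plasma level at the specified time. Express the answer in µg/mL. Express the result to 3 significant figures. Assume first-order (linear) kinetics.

5.01 µg/mL

C = C₀ · e^(−k·t) = 8.220 × e^(−0.06120 × 8.08)
  = 8.220 × 0.6099 = 5.013 mg/L
(5.013 mg/L = 5.013 µg/mL)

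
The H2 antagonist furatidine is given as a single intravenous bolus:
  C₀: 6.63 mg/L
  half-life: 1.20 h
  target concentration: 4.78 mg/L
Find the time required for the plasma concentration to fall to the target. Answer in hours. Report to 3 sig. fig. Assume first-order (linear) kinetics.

0.566 h

k = ln2 / t½ = 0.693147 / 1.20 = 0.5776 h⁻¹
t = ln(C₀ / C) / k = ln(6.630 / 4.78) / 0.5776
  = ln(1.387) / 0.5776 = 0.3271 / 0.5776 = 0.5663 h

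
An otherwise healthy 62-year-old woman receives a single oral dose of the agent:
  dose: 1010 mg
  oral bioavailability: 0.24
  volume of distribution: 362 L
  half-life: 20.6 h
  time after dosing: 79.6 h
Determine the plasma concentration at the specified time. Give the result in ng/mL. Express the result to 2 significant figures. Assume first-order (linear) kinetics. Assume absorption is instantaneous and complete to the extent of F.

46 ng/mL

Amount reaching circulation = F × Dose = 0.24 × 1010 = 242.4 mg
C₀ = F·Dose / Vd = 242.4 / 362 = 0.6696 mg/L
k = ln2 / t½ = 0.693147 / 20.6 = 0.03365 h⁻¹
C = C₀ · e^(−k·t) = 0.6696 × e^(−0.03365 × 79.6)
  = 0.6696 × 0.06866 = 0.04597 mg/L
Convert: 0.04597 mg/L × 1000 = 45.97 ng/mL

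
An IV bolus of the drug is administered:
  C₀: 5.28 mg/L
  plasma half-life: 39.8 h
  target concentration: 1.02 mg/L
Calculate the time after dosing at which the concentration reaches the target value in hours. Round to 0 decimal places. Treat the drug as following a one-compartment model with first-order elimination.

94 h

k = ln2 / t½ = 0.693147 / 39.8 = 0.01742 h⁻¹
t = ln(C₀ / C) / k = ln(5.280 / 1.02) / 0.01742
  = ln(5.176) / 0.01742 = 1.644 / 0.01742 = 94.37 h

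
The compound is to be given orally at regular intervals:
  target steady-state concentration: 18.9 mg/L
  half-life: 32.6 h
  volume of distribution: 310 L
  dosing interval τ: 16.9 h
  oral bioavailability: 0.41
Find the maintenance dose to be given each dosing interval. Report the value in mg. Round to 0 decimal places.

k = ln2 / t½ = 0.693147 / 32.6 = 0.02126 h⁻¹
CL = k × Vd = 0.02126 × 310 = 6.591 L/h
At steady state, F × (Dose/τ) = Css × CL.
Dose = Css × CL × τ / F = 18.9 × 6.591 × 16.9 / 0.41 = 5135 mg

5135 mg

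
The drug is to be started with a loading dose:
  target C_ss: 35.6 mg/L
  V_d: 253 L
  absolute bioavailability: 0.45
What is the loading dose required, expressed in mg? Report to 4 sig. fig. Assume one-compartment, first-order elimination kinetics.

20020 mg

LD = Css × Vd / F = 35.6 × 253 / 0.45 = 20020 mg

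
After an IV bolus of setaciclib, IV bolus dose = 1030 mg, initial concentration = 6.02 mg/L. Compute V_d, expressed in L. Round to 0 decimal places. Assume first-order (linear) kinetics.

171 L

Vd = Dose / C₀ = 1030 / 6.02 = 171.1 L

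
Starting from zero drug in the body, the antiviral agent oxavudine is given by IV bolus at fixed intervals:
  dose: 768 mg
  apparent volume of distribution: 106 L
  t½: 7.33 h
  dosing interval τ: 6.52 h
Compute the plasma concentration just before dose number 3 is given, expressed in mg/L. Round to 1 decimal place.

C₀ per dose = Dose / Vd = 768 / 106 = 7.245 mg/L
k = ln2 / t½ = 0.693147 / 7.33 = 0.09456 h⁻¹
Fraction remaining after one interval: r = e^(−kτ) = e^(−0.09456 × 6.52) = 0.5398
Before dose 3, 2 doses have been given (aged 1τ, 2τ).
C_trough = C₀ × (r + r²) = 7.245 × (0.5398 + 0.2914) = 6.022 mg/L

6.0 mg/L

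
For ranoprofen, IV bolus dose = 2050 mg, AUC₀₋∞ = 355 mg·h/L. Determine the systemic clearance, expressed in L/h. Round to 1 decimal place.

CL = Dose / AUC = 2050 / 355 = 5.775 L/h

5.8 L/h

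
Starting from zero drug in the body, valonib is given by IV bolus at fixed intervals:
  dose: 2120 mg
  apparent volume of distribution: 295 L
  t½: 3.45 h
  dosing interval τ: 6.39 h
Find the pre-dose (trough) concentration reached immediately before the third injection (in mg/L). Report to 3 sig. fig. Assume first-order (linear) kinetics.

2.54 mg/L

C₀ per dose = Dose / Vd = 2120 / 295 = 7.186 mg/L
k = ln2 / t½ = 0.693147 / 3.45 = 0.2009 h⁻¹
Fraction remaining after one interval: r = e^(−kτ) = e^(−0.2009 × 6.39) = 0.2770
Before dose 3, 2 doses have been given (aged 1τ, 2τ).
C_trough = C₀ × (r + r²) = 7.186 × (0.2770 + 0.07673) = 2.542 mg/L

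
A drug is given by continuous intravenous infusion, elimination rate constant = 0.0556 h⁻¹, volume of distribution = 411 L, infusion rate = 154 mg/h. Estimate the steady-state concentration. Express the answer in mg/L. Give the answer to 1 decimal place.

CL = k × Vd = 0.05560 × 411 = 22.85 L/h
At steady state Css = R₀ / CL = 154 / 22.85 = 6.740 mg/L

6.7 mg/L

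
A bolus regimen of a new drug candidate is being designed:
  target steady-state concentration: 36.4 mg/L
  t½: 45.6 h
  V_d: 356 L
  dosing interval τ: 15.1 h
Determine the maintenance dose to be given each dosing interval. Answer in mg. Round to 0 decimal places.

k = ln2 / t½ = 0.693147 / 45.6 = 0.01520 h⁻¹
CL = k × Vd = 0.01520 × 356 = 5.411 L/h
At steady state, Dose/τ = Css × CL.
Dose = Css × CL × τ = 36.4 × 5.411 × 15.1 = 2974 mg

2974 mg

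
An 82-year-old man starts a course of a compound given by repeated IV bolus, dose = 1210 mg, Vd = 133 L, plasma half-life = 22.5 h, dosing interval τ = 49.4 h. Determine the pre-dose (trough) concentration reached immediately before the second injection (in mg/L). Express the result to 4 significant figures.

C₀ per dose = Dose / Vd = 1210 / 133 = 9.098 mg/L
k = ln2 / t½ = 0.693147 / 22.5 = 0.03081 h⁻¹
Fraction remaining after one interval: r = e^(−kτ) = e^(−0.03081 × 49.4) = 0.2183
Before dose 2, 1 dose has been given (aged 1τ).
C_trough = C₀ × r = 9.098 × 0.2183 = 1.986 mg/L

1.986 mg/L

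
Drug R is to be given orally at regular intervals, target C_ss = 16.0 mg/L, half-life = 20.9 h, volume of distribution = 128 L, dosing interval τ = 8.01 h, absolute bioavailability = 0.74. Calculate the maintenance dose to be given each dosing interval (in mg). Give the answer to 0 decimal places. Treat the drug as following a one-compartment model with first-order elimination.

735 mg

k = ln2 / t½ = 0.693147 / 20.9 = 0.03316 h⁻¹
CL = k × Vd = 0.03316 × 128 = 4.244 L/h
At steady state, F × (Dose/τ) = Css × CL.
Dose = Css × CL × τ / F = 16.0 × 4.244 × 8.01 / 0.74 = 735.0 mg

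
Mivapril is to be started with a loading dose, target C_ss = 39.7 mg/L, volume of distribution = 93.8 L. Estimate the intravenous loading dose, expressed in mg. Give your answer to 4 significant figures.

LD = Css × Vd = 39.7 × 93.8 = 3724 mg

3724 mg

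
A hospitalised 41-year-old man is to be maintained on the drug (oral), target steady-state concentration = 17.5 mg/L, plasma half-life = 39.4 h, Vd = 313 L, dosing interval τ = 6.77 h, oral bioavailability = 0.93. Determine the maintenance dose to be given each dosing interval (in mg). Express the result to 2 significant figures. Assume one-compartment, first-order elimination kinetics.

k = ln2 / t½ = 0.693147 / 39.4 = 0.01759 h⁻¹
CL = k × Vd = 0.01759 × 313 = 5.506 L/h
At steady state, F × (Dose/τ) = Css × CL.
Dose = Css × CL × τ / F = 17.5 × 5.506 × 6.77 / 0.93 = 701.4 mg

700 mg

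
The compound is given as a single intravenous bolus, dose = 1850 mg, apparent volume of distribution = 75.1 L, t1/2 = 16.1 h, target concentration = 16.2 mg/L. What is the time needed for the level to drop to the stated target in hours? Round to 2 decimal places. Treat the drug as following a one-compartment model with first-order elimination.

C₀ = Dose / Vd = 1850 / 75.1 = 24.63 mg/L
k = ln2 / t½ = 0.693147 / 16.1 = 0.04305 h⁻¹
t = ln(C₀ / C) / k = ln(24.63 / 16.2) / 0.04305
  = ln(1.520) / 0.04305 = 0.4187 / 0.04305 = 9.726 h

9.73 h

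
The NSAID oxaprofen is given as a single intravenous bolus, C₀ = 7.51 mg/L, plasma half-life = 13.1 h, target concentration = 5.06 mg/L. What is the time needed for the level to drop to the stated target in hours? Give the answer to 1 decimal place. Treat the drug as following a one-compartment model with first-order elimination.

k = ln2 / t½ = 0.693147 / 13.1 = 0.05291 h⁻¹
t = ln(C₀ / C) / k = ln(7.510 / 5.06) / 0.05291
  = ln(1.484) / 0.05291 = 0.3947 / 0.05291 = 7.460 h

7.5 h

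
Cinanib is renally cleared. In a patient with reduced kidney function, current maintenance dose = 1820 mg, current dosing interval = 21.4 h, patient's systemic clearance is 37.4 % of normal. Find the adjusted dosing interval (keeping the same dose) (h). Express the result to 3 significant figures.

57.2 h

To keep the same average steady-state level, dosing rate must scale with clearance.
CL ratio = 37.4 / 100 = 0.3740
New interval (same dose) = 21.4 / 0.3740 = 57.22 h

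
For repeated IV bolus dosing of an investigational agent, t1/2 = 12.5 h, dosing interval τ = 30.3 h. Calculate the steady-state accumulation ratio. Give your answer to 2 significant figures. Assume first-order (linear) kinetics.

1.2

k = ln2 / t½ = 0.693147 / 12.5 = 0.05545 h⁻¹
e^(−kτ) = e^(−0.05545 × 30.3) = 0.1863
Accumulation ratio R = 1 / (1 − e^(−kτ)) = 1 / (1 − 0.1863) = 1.229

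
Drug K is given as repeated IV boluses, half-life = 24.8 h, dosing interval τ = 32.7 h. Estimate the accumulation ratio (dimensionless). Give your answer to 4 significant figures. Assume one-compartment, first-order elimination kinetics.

1.669

k = ln2 / t½ = 0.693147 / 24.8 = 0.02795 h⁻¹
e^(−kτ) = e^(−0.02795 × 32.7) = 0.4009
Accumulation ratio R = 1 / (1 − e^(−kτ)) = 1 / (1 − 0.4009) = 1.669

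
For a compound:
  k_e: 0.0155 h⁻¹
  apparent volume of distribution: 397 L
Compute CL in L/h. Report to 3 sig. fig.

6.15 L/h

CL = k × Vd = 0.0155 × 397 = 6.154 L/h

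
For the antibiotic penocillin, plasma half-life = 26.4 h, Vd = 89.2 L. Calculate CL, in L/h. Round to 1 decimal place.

k = ln2 / t½ = 0.693147 / 26.4 = 0.02626 h⁻¹
CL = k × Vd = 0.02626 × 89.2 = 2.342 L/h

2.3 L/h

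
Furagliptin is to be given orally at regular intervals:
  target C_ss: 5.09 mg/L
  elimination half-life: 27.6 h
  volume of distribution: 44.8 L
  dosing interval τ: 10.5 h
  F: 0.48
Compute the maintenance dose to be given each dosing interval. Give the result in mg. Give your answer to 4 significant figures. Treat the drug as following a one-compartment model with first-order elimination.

125.3 mg

k = ln2 / t½ = 0.693147 / 27.6 = 0.02511 h⁻¹
CL = k × Vd = 0.02511 × 44.8 = 1.125 L/h
At steady state, F × (Dose/τ) = Css × CL.
Dose = Css × CL × τ / F = 5.09 × 1.125 × 10.5 / 0.48 = 125.3 mg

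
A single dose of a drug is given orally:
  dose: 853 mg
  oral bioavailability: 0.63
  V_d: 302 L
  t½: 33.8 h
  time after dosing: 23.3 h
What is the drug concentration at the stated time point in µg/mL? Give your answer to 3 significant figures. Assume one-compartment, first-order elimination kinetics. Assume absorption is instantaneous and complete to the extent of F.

1.10 µg/mL

Amount reaching circulation = F × Dose = 0.63 × 853.0 = 537.4 mg
C₀ = F·Dose / Vd = 537.4 / 302 = 1.779 mg/L
k = ln2 / t½ = 0.693147 / 33.8 = 0.02051 h⁻¹
C = C₀ · e^(−k·t) = 1.779 × e^(−0.02051 × 23.3)
  = 1.779 × 0.6201 = 1.103 mg/L
(1.103 mg/L = 1.103 µg/mL)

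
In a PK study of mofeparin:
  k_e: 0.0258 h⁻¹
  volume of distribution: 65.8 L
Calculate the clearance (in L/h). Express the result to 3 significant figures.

1.70 L/h

CL = k × Vd = 0.0258 × 65.8 = 1.698 L/h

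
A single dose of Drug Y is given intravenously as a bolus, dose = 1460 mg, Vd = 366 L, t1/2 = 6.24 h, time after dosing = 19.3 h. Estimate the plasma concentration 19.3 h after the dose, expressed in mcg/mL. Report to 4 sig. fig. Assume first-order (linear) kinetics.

0.4675 mcg/mL

C₀ = Dose / Vd = 1460 / 366 = 3.989 mg/L
k = ln2 / t½ = 0.693147 / 6.24 = 0.1111 h⁻¹
C = C₀ · e^(−k·t) = 3.989 × e^(−0.1111 × 19.3)
  = 3.989 × 0.1172 = 0.4675 mg/L
(0.4675 mg/L = 0.4675 mcg/mL)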